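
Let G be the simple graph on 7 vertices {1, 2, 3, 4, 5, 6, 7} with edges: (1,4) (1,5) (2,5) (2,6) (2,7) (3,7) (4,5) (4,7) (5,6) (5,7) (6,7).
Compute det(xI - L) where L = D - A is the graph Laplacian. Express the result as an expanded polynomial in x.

With the vertex order [1, 2, 3, 4, 5, 6, 7], the degrees are [2, 3, 1, 3, 5, 3, 5], giving D = diag(2, 3, 1, 3, 5, 3, 5) and L = D - A. Computing det(xI - L) by cofactor expansion (or equivalently via sum-over-permutations) gives x^7 - 22x^6 + 190x^5 - 814x^4 + 1794x^3 - 1886x^2 + 728x. Since p(0) = det(-L) = 0, x divides p(x). The eigenvalues sum to 22, which equals trace(L) = 2|E|. The largest eigenvalue, 6.2273, is at most the vertex count 7.

x^7 - 22x^6 + 190x^5 - 814x^4 + 1794x^3 - 1886x^2 + 728x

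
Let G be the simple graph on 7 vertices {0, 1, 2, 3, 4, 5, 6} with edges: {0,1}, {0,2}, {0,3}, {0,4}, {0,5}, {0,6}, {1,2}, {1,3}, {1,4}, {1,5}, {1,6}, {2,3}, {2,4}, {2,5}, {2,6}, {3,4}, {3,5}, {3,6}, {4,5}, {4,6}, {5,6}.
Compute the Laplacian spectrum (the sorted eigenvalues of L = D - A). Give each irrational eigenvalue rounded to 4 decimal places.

[0, 7, 7, 7, 7, 7, 7]

Reading degrees in the order [0, 1, 2, 3, 4, 5, 6] gives [6, 6, 6, 6, 6, 6, 6]; set D = diag(6, 6, 6, 6, 6, 6, 6) and form L = D - A. The multiplicity of 0 as a Laplacian eigenvalue equals the number of connected components. The largest eigenvalue, 7, is at most the vertex count 7.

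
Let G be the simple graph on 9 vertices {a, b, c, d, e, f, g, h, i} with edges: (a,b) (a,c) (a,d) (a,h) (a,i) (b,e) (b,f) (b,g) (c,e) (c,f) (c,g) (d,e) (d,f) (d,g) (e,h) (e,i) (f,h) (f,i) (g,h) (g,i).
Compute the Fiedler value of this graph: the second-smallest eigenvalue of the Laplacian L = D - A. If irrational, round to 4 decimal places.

4

With the vertex order [a, b, c, d, e, f, g, h, i], the degrees are [5, 4, 4, 4, 5, 5, 5, 4, 4], giving D = diag(5, 4, 4, 4, 5, 5, 5, 4, 4) and L = D - A. Computing the eigenvalues of L and sorting gives [0, 4, 4, 4, 4, 5, 5, 5, 9]. The Fiedler value lambda_2 = 4 is strictly positive, so the graph is connected. By the matrix-tree theorem the graph has (1/9) * product of the nonzero eigenvalues = 32000 spanning trees.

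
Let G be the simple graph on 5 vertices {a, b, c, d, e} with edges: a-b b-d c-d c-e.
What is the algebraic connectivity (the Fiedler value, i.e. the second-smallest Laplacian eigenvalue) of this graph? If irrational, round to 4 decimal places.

Reading degrees in the order [a, b, c, d, e] gives [1, 2, 2, 2, 1]; set D = diag(1, 2, 2, 2, 1) and form L = D - A. The sorted Laplacian eigenvalues are [0, 0.3820, 1.3820, 2.6180, 3.6180]; the algebraic connectivity is the second entry, 0.3820. The largest eigenvalue, 3.6180, is at most the vertex count 5.

0.3820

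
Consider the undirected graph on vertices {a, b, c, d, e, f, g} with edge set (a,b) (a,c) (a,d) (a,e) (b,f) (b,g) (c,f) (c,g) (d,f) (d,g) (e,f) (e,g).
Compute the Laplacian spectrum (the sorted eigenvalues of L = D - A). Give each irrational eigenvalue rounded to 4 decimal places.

[0, 3, 3, 3, 4, 4, 7]

Reading degrees in the order [a, b, c, d, e, f, g] gives [4, 3, 3, 3, 3, 4, 4]; set D = diag(4, 3, 3, 3, 3, 4, 4) and form L = D - A. Since every row of L sums to 0, the all-ones vector is in the kernel and 0 is an eigenvalue. The largest eigenvalue, 7, is at most the vertex count 7. By the matrix-tree theorem the graph has (1/7) * product of the nonzero eigenvalues = 432 spanning trees.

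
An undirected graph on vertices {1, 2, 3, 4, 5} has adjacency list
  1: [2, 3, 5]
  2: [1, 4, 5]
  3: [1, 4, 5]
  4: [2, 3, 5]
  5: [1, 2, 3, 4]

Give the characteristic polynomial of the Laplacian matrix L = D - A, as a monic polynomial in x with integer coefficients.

Each diagonal entry of L is the vertex degree and each off-diagonal entry is -1 where an edge is present, 0 otherwise; in the order [1, 2, 3, 4, 5] the diagonal is [3, 3, 3, 3, 4]. Computing det(xI - L) by cofactor expansion (or equivalently via sum-over-permutations) gives x^5 - 16x^4 + 94x^3 - 240x^2 + 225x. Since p(0) = det(-L) = 0, x divides p(x).

x^5 - 16x^4 + 94x^3 - 240x^2 + 225x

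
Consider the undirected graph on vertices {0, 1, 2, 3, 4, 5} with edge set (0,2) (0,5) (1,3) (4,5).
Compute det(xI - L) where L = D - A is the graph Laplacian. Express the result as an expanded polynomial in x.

x^6 - 8x^5 + 22x^4 - 24x^3 + 8x^2

Reading degrees in the order [0, 1, 2, 3, 4, 5] gives [2, 1, 1, 1, 1, 2]; set D = diag(2, 1, 1, 1, 1, 2) and form L = D - A. L has integer entries, so p(x) = det(xI - L) has integer coefficients. Expanding the determinant yields x^6 - 8x^5 + 22x^4 - 24x^3 + 8x^2. The constant term is 0 because L is singular (the all-ones vector lies in its kernel). There are 2 zeros in the spectrum, matching the 2 components. The largest eigenvalue, 3.4142, is at most the vertex count 6.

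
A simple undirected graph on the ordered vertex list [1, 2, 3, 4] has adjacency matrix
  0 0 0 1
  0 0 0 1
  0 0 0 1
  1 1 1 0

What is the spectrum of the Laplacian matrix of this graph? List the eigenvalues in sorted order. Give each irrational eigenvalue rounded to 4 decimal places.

[0, 1, 1, 4]

Each diagonal entry of L is the vertex degree and each off-diagonal entry is -1 where an edge is present, 0 otherwise; in the order [1, 2, 3, 4] the diagonal is [1, 1, 1, 3]. The multiplicity of 0 as a Laplacian eigenvalue equals the number of connected components. The single zero eigenvalue shows the graph is connected. The largest eigenvalue, 4, is at most the vertex count 4. By the matrix-tree theorem the graph has (1/4) * product of the nonzero eigenvalues = 1 spanning tree.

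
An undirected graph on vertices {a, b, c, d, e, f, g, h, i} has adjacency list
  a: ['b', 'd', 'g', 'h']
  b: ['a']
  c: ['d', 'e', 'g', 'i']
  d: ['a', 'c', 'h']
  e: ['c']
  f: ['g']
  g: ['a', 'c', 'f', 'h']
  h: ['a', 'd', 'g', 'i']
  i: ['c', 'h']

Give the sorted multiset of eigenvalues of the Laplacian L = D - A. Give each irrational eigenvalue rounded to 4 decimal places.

Each diagonal entry of L is the vertex degree and each off-diagonal entry is -1 where an edge is present, 0 otherwise; in the order [a, b, c, d, e, f, g, h, i] the diagonal is [4, 1, 4, 3, 1, 1, 4, 4, 2]. Diagonalising L (or applying a numerical eigensolver to the 9x9 matrix) gives the spectrum above. The single zero eigenvalue shows the graph is connected.

[0, 0.6590, 0.7600, 1.1730, 2.1710, 3.6263, 4.0493, 5.2710, 6.2904]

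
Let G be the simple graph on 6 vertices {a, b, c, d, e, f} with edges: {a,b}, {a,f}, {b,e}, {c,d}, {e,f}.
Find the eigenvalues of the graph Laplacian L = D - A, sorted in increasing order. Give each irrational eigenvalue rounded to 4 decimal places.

[0, 0, 2, 2, 2, 4]

Each diagonal entry of L is the vertex degree and each off-diagonal entry is -1 where an edge is present, 0 otherwise; in the order [a, b, c, d, e, f] the diagonal is [2, 2, 1, 1, 2, 2]. Diagonalising L (or applying a numerical eigensolver to the 6x6 matrix) gives the spectrum above. The 2 zero eigenvalues correspond to the 2 connected components. The largest eigenvalue, 4, is at most the vertex count 6. The eigenvalues sum to 10, which equals trace(L) = 2|E|.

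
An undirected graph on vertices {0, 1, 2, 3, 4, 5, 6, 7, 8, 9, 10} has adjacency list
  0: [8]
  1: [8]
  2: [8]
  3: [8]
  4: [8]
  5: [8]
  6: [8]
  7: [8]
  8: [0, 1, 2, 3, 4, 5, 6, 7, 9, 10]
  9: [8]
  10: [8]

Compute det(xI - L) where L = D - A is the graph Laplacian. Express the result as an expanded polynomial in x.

Each diagonal entry of L is the vertex degree and each off-diagonal entry is -1 where an edge is present, 0 otherwise; in the order [0, 1, 2, 3, 4, 5, 6, 7, 8, 9, 10] the diagonal is [1, 1, 1, 1, 1, 1, 1, 1, 10, 1, 1]. Computing det(xI - L) by cofactor expansion (or equivalently via sum-over-permutations) gives x^11 - 20x^10 + 135x^9 - 480x^8 + 1050x^7 - 1512x^6 + 1470x^5 - 960x^4 + 405x^3 - 100x^2 + 11x. Since p(0) = det(-L) = 0, x divides p(x).

x^11 - 20x^10 + 135x^9 - 480x^8 + 1050x^7 - 1512x^6 + 1470x^5 - 960x^4 + 405x^3 - 100x^2 + 11x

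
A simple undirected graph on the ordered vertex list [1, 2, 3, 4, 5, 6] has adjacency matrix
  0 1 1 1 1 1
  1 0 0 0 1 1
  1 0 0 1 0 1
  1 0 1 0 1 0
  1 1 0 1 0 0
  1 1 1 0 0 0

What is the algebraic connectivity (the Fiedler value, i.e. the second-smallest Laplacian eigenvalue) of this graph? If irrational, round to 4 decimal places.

Each diagonal entry of L is the vertex degree and each off-diagonal entry is -1 where an edge is present, 0 otherwise; in the order [1, 2, 3, 4, 5, 6] the diagonal is [5, 3, 3, 3, 3, 3]. Computing the eigenvalues of L and sorting gives [0, 2.3820, 2.3820, 4.6180, 4.6180, 6]. The Fiedler value lambda_2 = 2.3820 is strictly positive, so the graph is connected. By the matrix-tree theorem the graph has (1/6) * product of the nonzero eigenvalues = 121 spanning trees.

2.3820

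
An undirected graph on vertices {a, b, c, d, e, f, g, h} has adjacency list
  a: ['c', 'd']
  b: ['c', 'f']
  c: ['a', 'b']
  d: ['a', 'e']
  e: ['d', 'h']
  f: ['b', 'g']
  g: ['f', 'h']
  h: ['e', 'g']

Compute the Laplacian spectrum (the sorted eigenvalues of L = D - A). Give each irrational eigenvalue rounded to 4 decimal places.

Reading degrees in the order [a, b, c, d, e, f, g, h] gives [2, 2, 2, 2, 2, 2, 2, 2]; set D = diag(2, 2, 2, 2, 2, 2, 2, 2) and form L = D - A. Since every row of L sums to 0, the all-ones vector is in the kernel and 0 is an eigenvalue. By the matrix-tree theorem the graph has (1/8) * product of the nonzero eigenvalues = 8 spanning trees.

[0, 0.5858, 0.5858, 2, 2, 3.4142, 3.4142, 4]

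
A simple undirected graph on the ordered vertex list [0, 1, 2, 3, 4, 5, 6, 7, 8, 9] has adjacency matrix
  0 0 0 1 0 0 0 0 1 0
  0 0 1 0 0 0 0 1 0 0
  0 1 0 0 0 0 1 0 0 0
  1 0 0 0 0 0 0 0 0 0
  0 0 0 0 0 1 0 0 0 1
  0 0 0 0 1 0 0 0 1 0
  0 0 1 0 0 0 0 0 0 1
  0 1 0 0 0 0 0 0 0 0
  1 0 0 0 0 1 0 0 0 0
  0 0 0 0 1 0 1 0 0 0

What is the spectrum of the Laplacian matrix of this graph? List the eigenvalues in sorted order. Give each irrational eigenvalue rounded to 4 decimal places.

[0, 0.0979, 0.3820, 0.8244, 1.3820, 2, 2.6180, 3.1756, 3.6180, 3.9021]

Each diagonal entry of L is the vertex degree and each off-diagonal entry is -1 where an edge is present, 0 otherwise; in the order [0, 1, 2, 3, 4, 5, 6, 7, 8, 9] the diagonal is [2, 2, 2, 1, 2, 2, 2, 1, 2, 2]. L is symmetric positive semidefinite, so every eigenvalue is real and nonnegative. By the matrix-tree theorem the graph has (1/10) * product of the nonzero eigenvalues = 1 spanning tree.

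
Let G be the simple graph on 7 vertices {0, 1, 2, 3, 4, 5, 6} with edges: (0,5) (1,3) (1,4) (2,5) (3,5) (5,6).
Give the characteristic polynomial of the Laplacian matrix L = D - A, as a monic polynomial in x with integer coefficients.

x^7 - 12x^6 + 52x^5 - 104x^4 + 102x^3 - 46x^2 + 7x

Reading degrees in the order [0, 1, 2, 3, 4, 5, 6] gives [1, 2, 1, 2, 1, 4, 1]; set D = diag(1, 2, 1, 2, 1, 4, 1) and form L = D - A. L has integer entries, so p(x) = det(xI - L) has integer coefficients. Expanding the determinant yields x^7 - 12x^6 + 52x^5 - 104x^4 + 102x^3 - 46x^2 + 7x. Since p(0) = det(-L) = 0, x divides p(x). The eigenvalues sum to 12, which equals trace(L) = 2|E|.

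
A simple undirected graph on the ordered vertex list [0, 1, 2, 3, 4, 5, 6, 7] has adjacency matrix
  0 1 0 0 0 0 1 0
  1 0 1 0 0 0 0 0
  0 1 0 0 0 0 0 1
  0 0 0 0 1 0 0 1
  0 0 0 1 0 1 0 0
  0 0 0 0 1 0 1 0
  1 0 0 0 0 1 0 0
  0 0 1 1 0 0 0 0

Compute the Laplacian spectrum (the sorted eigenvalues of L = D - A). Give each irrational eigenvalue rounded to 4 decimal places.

[0, 0.5858, 0.5858, 2, 2, 3.4142, 3.4142, 4]

Reading degrees in the order [0, 1, 2, 3, 4, 5, 6, 7] gives [2, 2, 2, 2, 2, 2, 2, 2]; set D = diag(2, 2, 2, 2, 2, 2, 2, 2) and form L = D - A. L is symmetric positive semidefinite, so every eigenvalue is real and nonnegative. The single zero eigenvalue shows the graph is connected. There is one zero in the spectrum, matching the 1 component.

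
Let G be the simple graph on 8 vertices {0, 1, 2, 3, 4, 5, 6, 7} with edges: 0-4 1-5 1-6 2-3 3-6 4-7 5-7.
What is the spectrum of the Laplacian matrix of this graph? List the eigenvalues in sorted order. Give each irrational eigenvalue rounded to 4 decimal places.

[0, 0.1522, 0.5858, 1.2346, 2, 2.7654, 3.4142, 3.8478]

Each diagonal entry of L is the vertex degree and each off-diagonal entry is -1 where an edge is present, 0 otherwise; in the order [0, 1, 2, 3, 4, 5, 6, 7] the diagonal is [1, 2, 1, 2, 2, 2, 2, 2]. The multiplicity of 0 as a Laplacian eigenvalue equals the number of connected components. There is one zero in the spectrum, matching the 1 component.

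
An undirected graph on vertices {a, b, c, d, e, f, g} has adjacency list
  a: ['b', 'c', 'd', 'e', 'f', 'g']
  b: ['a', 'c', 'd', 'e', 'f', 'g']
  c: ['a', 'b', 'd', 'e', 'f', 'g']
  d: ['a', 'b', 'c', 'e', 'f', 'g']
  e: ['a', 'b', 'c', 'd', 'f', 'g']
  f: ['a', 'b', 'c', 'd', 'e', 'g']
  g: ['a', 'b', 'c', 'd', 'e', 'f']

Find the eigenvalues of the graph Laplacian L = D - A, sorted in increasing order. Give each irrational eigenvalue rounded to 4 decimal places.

[0, 7, 7, 7, 7, 7, 7]

Reading degrees in the order [a, b, c, d, e, f, g] gives [6, 6, 6, 6, 6, 6, 6]; set D = diag(6, 6, 6, 6, 6, 6, 6) and form L = D - A. The multiplicity of 0 as a Laplacian eigenvalue equals the number of connected components.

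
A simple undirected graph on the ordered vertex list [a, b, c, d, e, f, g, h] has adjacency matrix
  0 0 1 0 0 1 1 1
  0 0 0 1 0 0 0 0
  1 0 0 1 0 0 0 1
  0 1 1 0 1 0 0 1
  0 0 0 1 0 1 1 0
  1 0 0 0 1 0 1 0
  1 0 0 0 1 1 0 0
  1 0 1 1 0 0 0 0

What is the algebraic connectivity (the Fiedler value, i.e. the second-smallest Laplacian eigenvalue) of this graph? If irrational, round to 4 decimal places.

0.7639

Reading degrees in the order [a, b, c, d, e, f, g, h] gives [4, 1, 3, 4, 3, 3, 3, 3]; set D = diag(4, 1, 3, 4, 3, 3, 3, 3) and form L = D - A. Computing the eigenvalues of L and sorting gives [0, 0.7639, 1.4384, 3, 4, 4, 5.2361, 5.5616]. The Fiedler value lambda_2 = 0.7639 is strictly positive, so the graph is connected. There is one zero in the spectrum, matching the 1 component. By the matrix-tree theorem the graph has (1/8) * product of the nonzero eigenvalues = 192 spanning trees.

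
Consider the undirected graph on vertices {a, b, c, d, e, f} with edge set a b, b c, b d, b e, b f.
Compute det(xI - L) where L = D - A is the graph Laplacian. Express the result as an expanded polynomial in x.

x^6 - 10x^5 + 30x^4 - 40x^3 + 25x^2 - 6x

With the vertex order [a, b, c, d, e, f], the degrees are [1, 5, 1, 1, 1, 1], giving D = diag(1, 5, 1, 1, 1, 1) and L = D - A. Computing det(xI - L) by cofactor expansion (or equivalently via sum-over-permutations) gives x^6 - 10x^5 + 30x^4 - 40x^3 + 25x^2 - 6x. The constant term is 0 because L is singular (the all-ones vector lies in its kernel).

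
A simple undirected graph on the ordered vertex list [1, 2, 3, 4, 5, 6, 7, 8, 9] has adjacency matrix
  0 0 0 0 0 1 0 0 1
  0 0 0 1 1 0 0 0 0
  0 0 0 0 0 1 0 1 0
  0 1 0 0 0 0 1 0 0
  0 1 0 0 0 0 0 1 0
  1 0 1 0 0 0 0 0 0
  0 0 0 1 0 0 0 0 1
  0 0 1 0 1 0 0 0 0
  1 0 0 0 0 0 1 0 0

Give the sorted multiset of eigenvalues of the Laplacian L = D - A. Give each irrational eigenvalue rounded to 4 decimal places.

[0, 0.4679, 0.4679, 1.6527, 1.6527, 3, 3, 3.8794, 3.8794]

With the vertex order [1, 2, 3, 4, 5, 6, 7, 8, 9], the degrees are [2, 2, 2, 2, 2, 2, 2, 2, 2], giving D = diag(2, 2, 2, 2, 2, 2, 2, 2, 2) and L = D - A. The multiplicity of 0 as a Laplacian eigenvalue equals the number of connected components. The single zero eigenvalue shows the graph is connected. The largest eigenvalue, 3.8794, is at most the vertex count 9. By the matrix-tree theorem the graph has (1/9) * product of the nonzero eigenvalues = 9 spanning trees.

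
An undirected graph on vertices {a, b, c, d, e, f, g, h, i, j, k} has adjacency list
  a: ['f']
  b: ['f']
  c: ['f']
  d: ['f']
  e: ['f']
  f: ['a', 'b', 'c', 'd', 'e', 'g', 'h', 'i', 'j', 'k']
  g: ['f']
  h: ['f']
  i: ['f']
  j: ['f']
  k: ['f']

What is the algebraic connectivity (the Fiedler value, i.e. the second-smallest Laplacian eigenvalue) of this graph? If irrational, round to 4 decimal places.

1

With the vertex order [a, b, c, d, e, f, g, h, i, j, k], the degrees are [1, 1, 1, 1, 1, 10, 1, 1, 1, 1, 1], giving D = diag(1, 1, 1, 1, 1, 10, 1, 1, 1, 1, 1) and L = D - A. The sorted Laplacian eigenvalues are [0, 1, 1, 1, 1, 1, 1, 1, 1, 1, 11]; the algebraic connectivity is the second entry, 1. The eigenvalues sum to 20, which equals trace(L) = 2|E|.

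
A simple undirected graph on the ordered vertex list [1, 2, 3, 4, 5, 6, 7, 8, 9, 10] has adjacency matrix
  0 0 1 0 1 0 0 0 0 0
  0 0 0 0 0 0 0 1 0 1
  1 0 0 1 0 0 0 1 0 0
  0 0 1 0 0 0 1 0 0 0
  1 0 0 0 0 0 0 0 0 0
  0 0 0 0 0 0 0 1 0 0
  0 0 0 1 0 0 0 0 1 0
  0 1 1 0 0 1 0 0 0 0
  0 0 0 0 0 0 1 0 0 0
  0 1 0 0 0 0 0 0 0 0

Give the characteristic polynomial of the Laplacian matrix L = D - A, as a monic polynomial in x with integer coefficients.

With the vertex order [1, 2, 3, 4, 5, 6, 7, 8, 9, 10], the degrees are [2, 2, 3, 2, 1, 1, 2, 3, 1, 1], giving D = diag(2, 2, 3, 2, 1, 1, 2, 3, 1, 1) and L = D - A. Computing det(xI - L) by cofactor expansion (or equivalently via sum-over-permutations) gives x^10 - 18x^9 + 134x^8 - 536x^7 + 1252x^6 - 1738x^5 + 1399x^4 - 612x^3 + 129x^2 - 10x. The constant term is 0 because L is singular (the all-ones vector lies in its kernel).

x^10 - 18x^9 + 134x^8 - 536x^7 + 1252x^6 - 1738x^5 + 1399x^4 - 612x^3 + 129x^2 - 10x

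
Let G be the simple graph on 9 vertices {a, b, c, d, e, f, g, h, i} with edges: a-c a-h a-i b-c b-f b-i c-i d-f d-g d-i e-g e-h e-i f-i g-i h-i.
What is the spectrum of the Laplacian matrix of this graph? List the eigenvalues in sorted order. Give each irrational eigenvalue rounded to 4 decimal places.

[0, 1.5858, 1.5858, 3, 3, 4.4142, 4.4142, 5, 9]

With the vertex order [a, b, c, d, e, f, g, h, i], the degrees are [3, 3, 3, 3, 3, 3, 3, 3, 8], giving D = diag(3, 3, 3, 3, 3, 3, 3, 3, 8) and L = D - A. Diagonalising L (or applying a numerical eigensolver to the 9x9 matrix) gives the spectrum above. By the matrix-tree theorem the graph has (1/9) * product of the nonzero eigenvalues = 2205 spanning trees.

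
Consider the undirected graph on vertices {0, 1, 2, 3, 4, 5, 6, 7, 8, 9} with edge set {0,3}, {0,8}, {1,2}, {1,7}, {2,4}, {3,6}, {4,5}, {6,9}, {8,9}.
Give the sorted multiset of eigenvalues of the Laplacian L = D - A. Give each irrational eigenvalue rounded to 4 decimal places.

[0, 0, 0.3820, 1.3820, 1.3820, 1.3820, 2.6180, 3.6180, 3.6180, 3.6180]

Each diagonal entry of L is the vertex degree and each off-diagonal entry is -1 where an edge is present, 0 otherwise; in the order [0, 1, 2, 3, 4, 5, 6, 7, 8, 9] the diagonal is [2, 2, 2, 2, 2, 1, 2, 1, 2, 2]. Since every row of L sums to 0, the all-ones vector is in the kernel and 0 is an eigenvalue. The 2 zero eigenvalues correspond to the 2 connected components. There are 2 zeros in the spectrum, matching the 2 components.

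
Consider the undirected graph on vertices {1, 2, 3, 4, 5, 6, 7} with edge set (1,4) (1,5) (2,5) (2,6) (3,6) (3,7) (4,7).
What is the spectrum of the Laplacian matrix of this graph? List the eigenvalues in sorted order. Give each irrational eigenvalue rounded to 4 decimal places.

[0, 0.7530, 0.7530, 2.4450, 2.4450, 3.8019, 3.8019]

Reading degrees in the order [1, 2, 3, 4, 5, 6, 7] gives [2, 2, 2, 2, 2, 2, 2]; set D = diag(2, 2, 2, 2, 2, 2, 2) and form L = D - A. The multiplicity of 0 as a Laplacian eigenvalue equals the number of connected components. The single zero eigenvalue shows the graph is connected. By the matrix-tree theorem the graph has (1/7) * product of the nonzero eigenvalues = 7 spanning trees.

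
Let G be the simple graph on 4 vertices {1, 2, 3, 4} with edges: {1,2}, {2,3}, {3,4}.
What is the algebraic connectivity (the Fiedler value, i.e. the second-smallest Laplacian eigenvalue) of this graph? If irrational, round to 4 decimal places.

0.5858

Reading degrees in the order [1, 2, 3, 4] gives [1, 2, 2, 1]; set D = diag(1, 2, 2, 1) and form L = D - A. Computing the eigenvalues of L and sorting gives [0, 0.5858, 2, 3.4142]. The Fiedler value lambda_2 = 0.5858 is strictly positive, so the graph is connected.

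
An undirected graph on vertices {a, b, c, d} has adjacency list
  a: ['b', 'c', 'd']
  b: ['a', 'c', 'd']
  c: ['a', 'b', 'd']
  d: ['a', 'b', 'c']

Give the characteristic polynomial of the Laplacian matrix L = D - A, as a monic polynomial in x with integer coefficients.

With the vertex order [a, b, c, d], the degrees are [3, 3, 3, 3], giving D = diag(3, 3, 3, 3) and L = D - A. The eigenvalues of L are [0, 4, 4, 4]; the characteristic polynomial is the product of (x - lambda_i), which multiplies out to x^4 - 12x^3 + 48x^2 - 64x. The coefficient of x^3 equals -trace(L) = -12, matching the sum of degrees.

x^4 - 12x^3 + 48x^2 - 64x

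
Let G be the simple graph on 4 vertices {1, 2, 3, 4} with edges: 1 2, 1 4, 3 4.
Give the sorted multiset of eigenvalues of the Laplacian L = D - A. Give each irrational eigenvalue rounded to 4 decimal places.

Each diagonal entry of L is the vertex degree and each off-diagonal entry is -1 where an edge is present, 0 otherwise; in the order [1, 2, 3, 4] the diagonal is [2, 1, 1, 2]. Diagonalising L (or applying a numerical eigensolver to the 4x4 matrix) gives the spectrum above.

[0, 0.5858, 2, 3.4142]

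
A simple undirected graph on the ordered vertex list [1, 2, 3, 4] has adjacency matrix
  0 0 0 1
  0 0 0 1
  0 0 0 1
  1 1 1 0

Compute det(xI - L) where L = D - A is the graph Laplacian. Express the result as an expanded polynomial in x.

With the vertex order [1, 2, 3, 4], the degrees are [1, 1, 1, 3], giving D = diag(1, 1, 1, 3) and L = D - A. Computing det(xI - L) by cofactor expansion (or equivalently via sum-over-permutations) gives x^4 - 6x^3 + 9x^2 - 4x. The coefficient of x^3 equals -trace(L) = -6, matching the sum of degrees. There is one zero in the spectrum, matching the 1 component.

x^4 - 6x^3 + 9x^2 - 4x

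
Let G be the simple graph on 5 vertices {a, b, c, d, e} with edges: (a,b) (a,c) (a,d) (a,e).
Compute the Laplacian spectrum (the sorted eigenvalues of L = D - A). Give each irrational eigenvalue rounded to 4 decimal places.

[0, 1, 1, 1, 5]

Reading degrees in the order [a, b, c, d, e] gives [4, 1, 1, 1, 1]; set D = diag(4, 1, 1, 1, 1) and form L = D - A. Since every row of L sums to 0, the all-ones vector is in the kernel and 0 is an eigenvalue. The eigenvalues sum to 8, which equals trace(L) = 2|E|.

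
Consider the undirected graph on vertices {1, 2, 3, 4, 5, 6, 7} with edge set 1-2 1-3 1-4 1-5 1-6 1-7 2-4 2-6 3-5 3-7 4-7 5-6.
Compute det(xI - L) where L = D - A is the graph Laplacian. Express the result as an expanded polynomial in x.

x^7 - 24x^6 + 231x^5 - 1140x^4 + 3036x^3 - 4128x^2 + 2240x

Each diagonal entry of L is the vertex degree and each off-diagonal entry is -1 where an edge is present, 0 otherwise; in the order [1, 2, 3, 4, 5, 6, 7] the diagonal is [6, 3, 3, 3, 3, 3, 3]. The eigenvalues of L are [0, 2, 2, 4, 4, 5, 7]; the characteristic polynomial is the product of (x - lambda_i), which multiplies out to x^7 - 24x^6 + 231x^5 - 1140x^4 + 3036x^3 - 4128x^2 + 2240x. Since p(0) = det(-L) = 0, x divides p(x). The eigenvalues sum to 24, which equals trace(L) = 2|E|.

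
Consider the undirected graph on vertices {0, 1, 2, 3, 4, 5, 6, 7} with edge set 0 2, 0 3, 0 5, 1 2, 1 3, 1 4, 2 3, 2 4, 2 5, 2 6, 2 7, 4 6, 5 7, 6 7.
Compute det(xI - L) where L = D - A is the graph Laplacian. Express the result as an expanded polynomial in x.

x^8 - 28x^7 + 322x^6 - 1974x^5 + 6965x^4 - 14126x^3 + 15225x^2 - 6728x

Reading degrees in the order [0, 1, 2, 3, 4, 5, 6, 7] gives [3, 3, 7, 3, 3, 3, 3, 3]; set D = diag(3, 3, 7, 3, 3, 3, 3, 3) and form L = D - A. L has integer entries, so p(x) = det(xI - L) has integer coefficients. Expanding the determinant yields x^8 - 28x^7 + 322x^6 - 1974x^5 + 6965x^4 - 14126x^3 + 15225x^2 - 6728x. Since p(0) = det(-L) = 0, x divides p(x). The eigenvalues sum to 28, which equals trace(L) = 2|E|.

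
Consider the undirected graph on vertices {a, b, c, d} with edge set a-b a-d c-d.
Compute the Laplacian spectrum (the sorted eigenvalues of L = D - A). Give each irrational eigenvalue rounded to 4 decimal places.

[0, 0.5858, 2, 3.4142]

Each diagonal entry of L is the vertex degree and each off-diagonal entry is -1 where an edge is present, 0 otherwise; in the order [a, b, c, d] the diagonal is [2, 1, 1, 2]. L is symmetric positive semidefinite, so every eigenvalue is real and nonnegative. The single zero eigenvalue shows the graph is connected. By the matrix-tree theorem the graph has (1/4) * product of the nonzero eigenvalues = 1 spanning tree. The largest eigenvalue, 3.4142, is at most the vertex count 4.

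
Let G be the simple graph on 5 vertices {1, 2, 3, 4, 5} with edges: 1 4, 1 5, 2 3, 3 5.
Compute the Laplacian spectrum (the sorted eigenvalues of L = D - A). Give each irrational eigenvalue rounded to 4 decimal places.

Each diagonal entry of L is the vertex degree and each off-diagonal entry is -1 where an edge is present, 0 otherwise; in the order [1, 2, 3, 4, 5] the diagonal is [2, 1, 2, 1, 2]. The multiplicity of 0 as a Laplacian eigenvalue equals the number of connected components. The single zero eigenvalue shows the graph is connected. There is one zero in the spectrum, matching the 1 component.

[0, 0.3820, 1.3820, 2.6180, 3.6180]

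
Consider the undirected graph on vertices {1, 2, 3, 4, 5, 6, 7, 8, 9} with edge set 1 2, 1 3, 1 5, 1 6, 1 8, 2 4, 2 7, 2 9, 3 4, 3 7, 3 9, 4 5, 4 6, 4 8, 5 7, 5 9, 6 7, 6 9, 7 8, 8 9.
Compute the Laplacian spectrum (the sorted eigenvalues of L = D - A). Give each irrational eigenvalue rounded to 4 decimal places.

[0, 4, 4, 4, 4, 5, 5, 5, 9]

With the vertex order [1, 2, 3, 4, 5, 6, 7, 8, 9], the degrees are [5, 4, 4, 5, 4, 4, 5, 4, 5], giving D = diag(5, 4, 4, 5, 4, 4, 5, 4, 5) and L = D - A. Diagonalising L (or applying a numerical eigensolver to the 9x9 matrix) gives the spectrum above. The single zero eigenvalue shows the graph is connected. The eigenvalues sum to 40, which equals trace(L) = 2|E|.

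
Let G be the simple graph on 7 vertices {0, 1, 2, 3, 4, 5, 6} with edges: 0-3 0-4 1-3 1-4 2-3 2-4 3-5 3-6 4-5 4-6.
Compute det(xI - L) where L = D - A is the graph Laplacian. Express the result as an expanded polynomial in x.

Each diagonal entry of L is the vertex degree and each off-diagonal entry is -1 where an edge is present, 0 otherwise; in the order [0, 1, 2, 3, 4, 5, 6] the diagonal is [2, 2, 2, 5, 5, 2, 2]. The eigenvalues of L are [0, 2, 2, 2, 2, 5, 7]; the characteristic polynomial is the product of (x - lambda_i), which multiplies out to x^7 - 20x^6 + 155x^5 - 600x^4 + 1240x^3 - 1312x^2 + 560x. The constant term is 0 because L is singular (the all-ones vector lies in its kernel). The eigenvalues sum to 20, which equals trace(L) = 2|E|.

x^7 - 20x^6 + 155x^5 - 600x^4 + 1240x^3 - 1312x^2 + 560x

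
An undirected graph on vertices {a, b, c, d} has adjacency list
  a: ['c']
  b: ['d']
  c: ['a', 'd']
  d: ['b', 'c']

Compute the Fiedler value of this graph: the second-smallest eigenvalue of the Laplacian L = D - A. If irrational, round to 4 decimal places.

Each diagonal entry of L is the vertex degree and each off-diagonal entry is -1 where an edge is present, 0 otherwise; in the order [a, b, c, d] the diagonal is [1, 1, 2, 2]. Computing the eigenvalues of L and sorting gives [0, 0.5858, 2, 3.4142]. The Fiedler value lambda_2 = 0.5858 is strictly positive, so the graph is connected. The eigenvalues sum to 6, which equals trace(L) = 2|E|.

0.5858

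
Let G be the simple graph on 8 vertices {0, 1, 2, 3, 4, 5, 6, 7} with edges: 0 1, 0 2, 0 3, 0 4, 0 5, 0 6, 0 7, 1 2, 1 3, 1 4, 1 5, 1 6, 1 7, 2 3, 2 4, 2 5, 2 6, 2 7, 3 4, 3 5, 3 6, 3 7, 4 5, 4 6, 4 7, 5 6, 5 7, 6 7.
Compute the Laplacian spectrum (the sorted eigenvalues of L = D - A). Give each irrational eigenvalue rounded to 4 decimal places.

[0, 8, 8, 8, 8, 8, 8, 8]

With the vertex order [0, 1, 2, 3, 4, 5, 6, 7], the degrees are [7, 7, 7, 7, 7, 7, 7, 7], giving D = diag(7, 7, 7, 7, 7, 7, 7, 7) and L = D - A. Since every row of L sums to 0, the all-ones vector is in the kernel and 0 is an eigenvalue. The single zero eigenvalue shows the graph is connected. The eigenvalues sum to 56, which equals trace(L) = 2|E|.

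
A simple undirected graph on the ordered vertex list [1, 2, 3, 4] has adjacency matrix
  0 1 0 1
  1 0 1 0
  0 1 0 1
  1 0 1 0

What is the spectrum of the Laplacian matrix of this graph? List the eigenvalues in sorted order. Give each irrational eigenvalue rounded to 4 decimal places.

[0, 2, 2, 4]

Each diagonal entry of L is the vertex degree and each off-diagonal entry is -1 where an edge is present, 0 otherwise; in the order [1, 2, 3, 4] the diagonal is [2, 2, 2, 2]. Since every row of L sums to 0, the all-ones vector is in the kernel and 0 is an eigenvalue. The single zero eigenvalue shows the graph is connected. By the matrix-tree theorem the graph has (1/4) * product of the nonzero eigenvalues = 4 spanning trees.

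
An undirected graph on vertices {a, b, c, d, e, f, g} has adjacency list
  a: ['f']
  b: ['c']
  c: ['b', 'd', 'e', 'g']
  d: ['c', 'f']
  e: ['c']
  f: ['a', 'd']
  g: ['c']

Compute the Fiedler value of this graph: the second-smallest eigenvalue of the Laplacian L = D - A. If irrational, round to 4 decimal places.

Each diagonal entry of L is the vertex degree and each off-diagonal entry is -1 where an edge is present, 0 otherwise; in the order [a, b, c, d, e, f, g] the diagonal is [1, 1, 4, 2, 1, 2, 1]. The sorted Laplacian eigenvalues are [0, 0.2955, 1, 1, 1.4911, 3.1169, 5.0965]; the algebraic connectivity is the second entry, 0.2955. The largest eigenvalue, 5.0965, is at most the vertex count 7.

0.2955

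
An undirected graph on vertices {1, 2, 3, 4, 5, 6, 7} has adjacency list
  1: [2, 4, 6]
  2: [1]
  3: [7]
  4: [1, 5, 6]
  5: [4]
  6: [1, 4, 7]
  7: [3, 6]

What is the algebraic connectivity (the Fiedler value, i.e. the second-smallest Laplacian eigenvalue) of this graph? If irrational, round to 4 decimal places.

Each diagonal entry of L is the vertex degree and each off-diagonal entry is -1 where an edge is present, 0 otherwise; in the order [1, 2, 3, 4, 5, 6, 7] the diagonal is [3, 1, 1, 3, 1, 3, 2]. The smallest Laplacian eigenvalue is always 0. The next one, lambda_2 = 0.3820, measures how hard the graph is to disconnect: larger values mean better connectivity. There is one zero in the spectrum, matching the 1 component. By the matrix-tree theorem the graph has (1/7) * product of the nonzero eigenvalues = 3 spanning trees.

0.3820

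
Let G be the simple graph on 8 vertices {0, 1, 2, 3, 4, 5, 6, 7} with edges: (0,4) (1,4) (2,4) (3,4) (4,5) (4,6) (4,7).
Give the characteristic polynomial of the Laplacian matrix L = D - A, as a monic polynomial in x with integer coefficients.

Reading degrees in the order [0, 1, 2, 3, 4, 5, 6, 7] gives [1, 1, 1, 1, 7, 1, 1, 1]; set D = diag(1, 1, 1, 1, 7, 1, 1, 1) and form L = D - A. Computing det(xI - L) by cofactor expansion (or equivalently via sum-over-permutations) gives x^8 - 14x^7 + 63x^6 - 140x^5 + 175x^4 - 126x^3 + 49x^2 - 8x. The constant term is 0 because L is singular (the all-ones vector lies in its kernel).

x^8 - 14x^7 + 63x^6 - 140x^5 + 175x^4 - 126x^3 + 49x^2 - 8x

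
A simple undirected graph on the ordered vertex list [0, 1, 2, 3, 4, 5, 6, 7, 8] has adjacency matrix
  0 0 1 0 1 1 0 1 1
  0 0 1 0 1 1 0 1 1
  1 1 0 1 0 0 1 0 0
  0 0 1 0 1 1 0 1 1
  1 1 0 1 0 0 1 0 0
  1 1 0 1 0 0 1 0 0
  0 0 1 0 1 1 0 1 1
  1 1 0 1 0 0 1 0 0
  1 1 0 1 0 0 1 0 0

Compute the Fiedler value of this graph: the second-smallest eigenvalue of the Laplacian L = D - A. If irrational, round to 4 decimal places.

4

Reading degrees in the order [0, 1, 2, 3, 4, 5, 6, 7, 8] gives [5, 5, 4, 5, 4, 4, 5, 4, 4]; set D = diag(5, 5, 4, 5, 4, 4, 5, 4, 4) and form L = D - A. The smallest Laplacian eigenvalue is always 0. The next one, lambda_2 = 4, measures how hard the graph is to disconnect: larger values mean better connectivity. The eigenvalues sum to 40, which equals trace(L) = 2|E|. The largest eigenvalue, 9, is at most the vertex count 9.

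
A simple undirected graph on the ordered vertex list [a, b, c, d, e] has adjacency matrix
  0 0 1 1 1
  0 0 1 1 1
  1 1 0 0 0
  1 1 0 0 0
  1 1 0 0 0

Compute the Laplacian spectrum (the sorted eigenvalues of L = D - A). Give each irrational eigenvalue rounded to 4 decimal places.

[0, 2, 2, 3, 5]

Reading degrees in the order [a, b, c, d, e] gives [3, 3, 2, 2, 2]; set D = diag(3, 3, 2, 2, 2) and form L = D - A. Diagonalising L (or applying a numerical eigensolver to the 5x5 matrix) gives the spectrum above. The single zero eigenvalue shows the graph is connected. By the matrix-tree theorem the graph has (1/5) * product of the nonzero eigenvalues = 12 spanning trees. The eigenvalues sum to 12, which equals trace(L) = 2|E|.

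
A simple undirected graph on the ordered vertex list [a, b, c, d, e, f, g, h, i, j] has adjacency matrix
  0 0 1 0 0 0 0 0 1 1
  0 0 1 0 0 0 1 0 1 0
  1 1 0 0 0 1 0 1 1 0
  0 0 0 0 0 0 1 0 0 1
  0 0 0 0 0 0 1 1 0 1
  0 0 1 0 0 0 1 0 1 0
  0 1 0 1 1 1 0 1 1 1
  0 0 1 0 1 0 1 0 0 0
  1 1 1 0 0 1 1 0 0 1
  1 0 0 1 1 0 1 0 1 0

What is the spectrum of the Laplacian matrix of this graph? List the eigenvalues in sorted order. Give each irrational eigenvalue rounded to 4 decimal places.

[0, 1.6441, 2, 2.6544, 3, 3.5573, 5.5358, 6.1610, 7.1398, 8.3076]

Reading degrees in the order [a, b, c, d, e, f, g, h, i, j] gives [3, 3, 5, 2, 3, 3, 7, 3, 6, 5]; set D = diag(3, 3, 5, 2, 3, 3, 7, 3, 6, 5) and form L = D - A. Since every row of L sums to 0, the all-ones vector is in the kernel and 0 is an eigenvalue. By the matrix-tree theorem the graph has (1/10) * product of the nonzero eigenvalues = 18843 spanning trees.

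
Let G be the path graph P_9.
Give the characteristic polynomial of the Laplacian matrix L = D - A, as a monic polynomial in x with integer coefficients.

The graph has 9 vertices and degree multiset [2, 2, 2, 2, 2, 2, 2, 1, 1]; D is the diagonal matrix of degrees and L = D - A. Computing det(xI - L) by cofactor expansion (or equivalently via sum-over-permutations) gives x^9 - 16x^8 + 105x^7 - 364x^6 + 715x^5 - 792x^4 + 462x^3 - 120x^2 + 9x. The constant term is 0 because L is singular (the all-ones vector lies in its kernel). There is one zero in the spectrum, matching the 1 component. By the matrix-tree theorem the graph has (1/9) * product of the nonzero eigenvalues = 1 spanning tree.

x^9 - 16x^8 + 105x^7 - 364x^6 + 715x^5 - 792x^4 + 462x^3 - 120x^2 + 9x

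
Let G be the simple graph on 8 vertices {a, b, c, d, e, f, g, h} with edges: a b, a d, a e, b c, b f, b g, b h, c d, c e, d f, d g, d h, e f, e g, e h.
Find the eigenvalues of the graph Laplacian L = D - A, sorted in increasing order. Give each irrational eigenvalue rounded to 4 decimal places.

[0, 3, 3, 3, 3, 5, 5, 8]

With the vertex order [a, b, c, d, e, f, g, h], the degrees are [3, 5, 3, 5, 5, 3, 3, 3], giving D = diag(3, 5, 3, 5, 5, 3, 3, 3) and L = D - A. L is symmetric positive semidefinite, so every eigenvalue is real and nonnegative.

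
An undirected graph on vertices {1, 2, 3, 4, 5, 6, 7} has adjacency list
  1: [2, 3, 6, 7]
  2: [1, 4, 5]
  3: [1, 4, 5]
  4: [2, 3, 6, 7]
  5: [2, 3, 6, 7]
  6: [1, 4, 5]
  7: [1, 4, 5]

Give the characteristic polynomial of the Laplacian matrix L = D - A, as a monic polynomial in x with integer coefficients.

Reading degrees in the order [1, 2, 3, 4, 5, 6, 7] gives [4, 3, 3, 4, 4, 3, 3]; set D = diag(4, 3, 3, 4, 4, 3, 3) and form L = D - A. Computing det(xI - L) by cofactor expansion (or equivalently via sum-over-permutations) gives x^7 - 24x^6 + 234x^5 - 1192x^4 + 3357x^3 - 4968x^2 + 3024x. The coefficient of x^6 equals -trace(L) = -24, matching the sum of degrees. The largest eigenvalue, 7, is at most the vertex count 7.

x^7 - 24x^6 + 234x^5 - 1192x^4 + 3357x^3 - 4968x^2 + 3024x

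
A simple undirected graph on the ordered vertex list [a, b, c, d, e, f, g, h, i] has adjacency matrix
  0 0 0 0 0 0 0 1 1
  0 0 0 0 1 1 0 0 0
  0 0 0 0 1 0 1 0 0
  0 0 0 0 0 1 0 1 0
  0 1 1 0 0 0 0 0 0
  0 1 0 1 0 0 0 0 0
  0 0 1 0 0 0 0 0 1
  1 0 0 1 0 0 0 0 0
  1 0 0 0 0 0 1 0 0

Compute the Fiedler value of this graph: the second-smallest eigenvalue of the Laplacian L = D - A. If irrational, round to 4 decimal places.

0.4679

Each diagonal entry of L is the vertex degree and each off-diagonal entry is -1 where an edge is present, 0 otherwise; in the order [a, b, c, d, e, f, g, h, i] the diagonal is [2, 2, 2, 2, 2, 2, 2, 2, 2]. The sorted Laplacian eigenvalues are [0, 0.4679, 0.4679, 1.6527, 1.6527, 3, 3, 3.8794, 3.8794]; the algebraic connectivity is the second entry, 0.4679. The largest eigenvalue, 3.8794, is at most the vertex count 9. The eigenvalues sum to 18, which equals trace(L) = 2|E|.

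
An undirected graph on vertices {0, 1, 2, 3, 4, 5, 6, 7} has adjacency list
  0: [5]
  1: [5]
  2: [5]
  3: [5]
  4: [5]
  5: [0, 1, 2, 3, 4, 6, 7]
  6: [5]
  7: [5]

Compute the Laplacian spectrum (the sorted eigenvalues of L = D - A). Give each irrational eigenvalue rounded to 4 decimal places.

With the vertex order [0, 1, 2, 3, 4, 5, 6, 7], the degrees are [1, 1, 1, 1, 1, 7, 1, 1], giving D = diag(1, 1, 1, 1, 1, 7, 1, 1) and L = D - A. Diagonalising L (or applying a numerical eigensolver to the 8x8 matrix) gives the spectrum above. The single zero eigenvalue shows the graph is connected.

[0, 1, 1, 1, 1, 1, 1, 8]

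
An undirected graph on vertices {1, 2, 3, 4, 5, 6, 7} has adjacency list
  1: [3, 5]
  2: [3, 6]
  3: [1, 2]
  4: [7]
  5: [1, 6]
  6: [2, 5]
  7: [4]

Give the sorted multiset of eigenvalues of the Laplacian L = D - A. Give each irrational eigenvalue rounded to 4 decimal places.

Each diagonal entry of L is the vertex degree and each off-diagonal entry is -1 where an edge is present, 0 otherwise; in the order [1, 2, 3, 4, 5, 6, 7] the diagonal is [2, 2, 2, 1, 2, 2, 1]. The multiplicity of 0 as a Laplacian eigenvalue equals the number of connected components. The 2 zero eigenvalues correspond to the 2 connected components. There are 2 zeros in the spectrum, matching the 2 components.

[0, 0, 1.3820, 1.3820, 2, 3.6180, 3.6180]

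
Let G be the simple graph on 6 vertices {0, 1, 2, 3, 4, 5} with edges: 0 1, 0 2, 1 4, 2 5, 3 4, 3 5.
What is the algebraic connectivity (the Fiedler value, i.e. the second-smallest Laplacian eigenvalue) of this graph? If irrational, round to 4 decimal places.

1

Reading degrees in the order [0, 1, 2, 3, 4, 5] gives [2, 2, 2, 2, 2, 2]; set D = diag(2, 2, 2, 2, 2, 2) and form L = D - A. The smallest Laplacian eigenvalue is always 0. The next one, lambda_2 = 1, measures how hard the graph is to disconnect: larger values mean better connectivity. By the matrix-tree theorem the graph has (1/6) * product of the nonzero eigenvalues = 6 spanning trees.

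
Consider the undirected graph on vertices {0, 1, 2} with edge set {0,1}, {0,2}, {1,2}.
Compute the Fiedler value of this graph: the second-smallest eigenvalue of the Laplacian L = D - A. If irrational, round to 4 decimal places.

With the vertex order [0, 1, 2], the degrees are [2, 2, 2], giving D = diag(2, 2, 2) and L = D - A. Computing the eigenvalues of L and sorting gives [0, 3, 3]. The Fiedler value lambda_2 = 3 is strictly positive, so the graph is connected. There is one zero in the spectrum, matching the 1 component.

3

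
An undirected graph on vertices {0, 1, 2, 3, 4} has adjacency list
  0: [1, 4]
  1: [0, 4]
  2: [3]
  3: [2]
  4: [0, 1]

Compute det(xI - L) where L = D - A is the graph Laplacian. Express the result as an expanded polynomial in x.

x^5 - 8x^4 + 21x^3 - 18x^2

Reading degrees in the order [0, 1, 2, 3, 4] gives [2, 2, 1, 1, 2]; set D = diag(2, 2, 1, 1, 2) and form L = D - A. Computing det(xI - L) by cofactor expansion (or equivalently via sum-over-permutations) gives x^5 - 8x^4 + 21x^3 - 18x^2. Since p(0) = det(-L) = 0, x divides p(x). The largest eigenvalue, 3, is at most the vertex count 5.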